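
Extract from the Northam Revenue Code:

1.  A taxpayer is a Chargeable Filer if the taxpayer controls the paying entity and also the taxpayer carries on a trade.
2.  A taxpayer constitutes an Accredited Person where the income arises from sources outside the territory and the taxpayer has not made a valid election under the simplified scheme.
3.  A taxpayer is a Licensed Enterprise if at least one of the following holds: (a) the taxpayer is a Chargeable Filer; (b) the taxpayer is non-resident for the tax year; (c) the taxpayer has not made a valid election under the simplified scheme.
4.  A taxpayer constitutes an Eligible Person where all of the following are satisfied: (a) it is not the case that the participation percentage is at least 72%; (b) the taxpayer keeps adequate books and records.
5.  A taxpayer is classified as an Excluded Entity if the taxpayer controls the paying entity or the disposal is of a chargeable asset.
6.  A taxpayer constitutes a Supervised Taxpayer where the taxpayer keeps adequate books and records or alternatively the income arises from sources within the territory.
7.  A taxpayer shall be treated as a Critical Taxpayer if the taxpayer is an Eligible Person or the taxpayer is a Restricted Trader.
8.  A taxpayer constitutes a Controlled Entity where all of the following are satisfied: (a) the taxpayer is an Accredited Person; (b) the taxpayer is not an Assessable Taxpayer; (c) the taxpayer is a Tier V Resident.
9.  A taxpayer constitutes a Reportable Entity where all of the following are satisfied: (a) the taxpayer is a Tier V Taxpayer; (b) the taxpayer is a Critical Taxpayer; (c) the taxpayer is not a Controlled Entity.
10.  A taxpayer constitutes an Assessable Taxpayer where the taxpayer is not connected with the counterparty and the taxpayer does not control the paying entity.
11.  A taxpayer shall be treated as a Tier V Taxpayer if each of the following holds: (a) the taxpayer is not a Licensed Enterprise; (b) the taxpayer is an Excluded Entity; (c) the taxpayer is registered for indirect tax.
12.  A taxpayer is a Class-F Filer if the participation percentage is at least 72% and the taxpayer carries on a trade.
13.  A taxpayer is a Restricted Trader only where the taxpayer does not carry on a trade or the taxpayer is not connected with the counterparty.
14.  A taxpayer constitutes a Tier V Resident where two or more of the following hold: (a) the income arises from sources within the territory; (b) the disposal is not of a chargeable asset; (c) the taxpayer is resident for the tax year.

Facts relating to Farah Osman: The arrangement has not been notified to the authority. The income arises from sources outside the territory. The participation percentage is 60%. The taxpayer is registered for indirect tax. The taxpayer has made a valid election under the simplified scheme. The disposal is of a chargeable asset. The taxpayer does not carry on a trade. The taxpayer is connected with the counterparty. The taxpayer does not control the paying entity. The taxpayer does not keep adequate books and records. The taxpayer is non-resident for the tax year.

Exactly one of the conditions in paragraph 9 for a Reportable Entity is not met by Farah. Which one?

Tier V Taxpayer

paragraph 1 — Chargeable Filer: [the taxpayer controls the paying entity? no] AND [the taxpayer carries on a trade? no] → not satisfied.
paragraph 3 — Licensed Enterprise: [Chargeable Filer (paragraph 1)? no] OR [the taxpayer is non-resident for the tax year? yes] OR [the taxpayer has not made a valid election under the simplified scheme? no] → satisfied.
paragraph 5 — Excluded Entity: [the taxpayer controls the paying entity? no] OR [the disposal is of a chargeable asset? yes] → satisfied.
paragraph 11 — Tier V Taxpayer: [not a Licensed Enterprise (paragraph 3)? no] AND [Excluded Entity (paragraph 5)? yes] AND [the taxpayer is registered for indirect tax? yes] → not satisfied.
paragraph 4 — Eligible Person: [participation percentage: 60% ≥ 72%? no, so negated condition yes] AND [the taxpayer keeps adequate books and records? no] → not satisfied.
paragraph 13 — Restricted Trader: [the taxpayer does not carry on a trade? yes] OR [the taxpayer is not connected with the counterparty? no] → satisfied.
paragraph 7 — Critical Taxpayer: [Eligible Person (paragraph 4)? no] OR [Restricted Trader (paragraph 13)? yes] → satisfied.
paragraph 2 — Accredited Person: [the income arises from sources outside the territory? yes] AND [the taxpayer has not made a valid election under the simplified scheme? no] → not satisfied.
paragraph 10 — Assessable Taxpayer: [the taxpayer is not connected with the counterparty? no] AND [the taxpayer does not control the paying entity? yes] → not satisfied.
paragraph 14 — Tier V Resident: the income arises from sources within the territory? no; the disposal is not of a chargeable asset? no; the taxpayer is resident for the tax year? no — 0 of 3 hold (need ≥2) → not satisfied.
paragraph 8 — Controlled Entity: [Accredited Person (paragraph 2)? no] AND [not an Assessable Taxpayer (paragraph 10)? yes] AND [Tier V Resident (paragraph 14)? no] → not satisfied.
paragraph 9 — Reportable Entity: [Tier V Taxpayer (paragraph 11)? no] AND [Critical Taxpayer (paragraph 7)? yes] AND [not a Controlled Entity (paragraph 8)? yes] → not satisfied.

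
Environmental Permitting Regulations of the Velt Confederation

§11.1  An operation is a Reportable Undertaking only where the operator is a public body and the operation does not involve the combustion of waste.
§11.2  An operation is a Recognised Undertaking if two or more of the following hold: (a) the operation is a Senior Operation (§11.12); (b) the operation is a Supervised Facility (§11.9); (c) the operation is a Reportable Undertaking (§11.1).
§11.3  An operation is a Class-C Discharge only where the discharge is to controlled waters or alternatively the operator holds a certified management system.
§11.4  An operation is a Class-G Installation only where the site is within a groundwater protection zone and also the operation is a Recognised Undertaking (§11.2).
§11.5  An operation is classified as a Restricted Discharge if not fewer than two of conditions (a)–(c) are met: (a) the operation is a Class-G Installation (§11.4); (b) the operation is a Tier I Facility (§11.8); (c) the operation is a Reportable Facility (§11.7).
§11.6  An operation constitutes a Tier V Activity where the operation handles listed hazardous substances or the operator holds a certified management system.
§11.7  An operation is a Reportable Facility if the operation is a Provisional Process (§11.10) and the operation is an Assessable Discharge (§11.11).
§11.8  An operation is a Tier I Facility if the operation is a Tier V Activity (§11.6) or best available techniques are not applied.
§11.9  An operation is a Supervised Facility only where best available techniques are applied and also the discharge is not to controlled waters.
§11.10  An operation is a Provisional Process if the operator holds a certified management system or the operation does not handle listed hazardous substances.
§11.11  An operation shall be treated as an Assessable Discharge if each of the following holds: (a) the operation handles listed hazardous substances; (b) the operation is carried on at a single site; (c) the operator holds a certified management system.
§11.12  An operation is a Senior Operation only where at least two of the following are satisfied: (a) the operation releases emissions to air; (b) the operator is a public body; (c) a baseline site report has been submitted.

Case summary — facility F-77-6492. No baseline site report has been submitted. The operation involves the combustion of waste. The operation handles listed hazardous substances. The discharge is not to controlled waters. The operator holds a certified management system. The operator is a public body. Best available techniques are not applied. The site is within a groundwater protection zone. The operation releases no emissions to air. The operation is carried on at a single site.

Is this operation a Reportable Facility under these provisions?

§11.10 — Provisional Process: [the operator holds a certified management system? yes] OR [the operation does not handle listed hazardous substances? no] → satisfied.
§11.11 — Assessable Discharge: [the operation handles listed hazardous substances? yes] AND [the operation is carried on at a single site? yes] AND [the operator holds a certified management system? yes] → satisfied.
§11.7 — Reportable Facility: [Provisional Process (§11.10)? yes] AND [Assessable Discharge (§11.11)? yes] → satisfied.

Yes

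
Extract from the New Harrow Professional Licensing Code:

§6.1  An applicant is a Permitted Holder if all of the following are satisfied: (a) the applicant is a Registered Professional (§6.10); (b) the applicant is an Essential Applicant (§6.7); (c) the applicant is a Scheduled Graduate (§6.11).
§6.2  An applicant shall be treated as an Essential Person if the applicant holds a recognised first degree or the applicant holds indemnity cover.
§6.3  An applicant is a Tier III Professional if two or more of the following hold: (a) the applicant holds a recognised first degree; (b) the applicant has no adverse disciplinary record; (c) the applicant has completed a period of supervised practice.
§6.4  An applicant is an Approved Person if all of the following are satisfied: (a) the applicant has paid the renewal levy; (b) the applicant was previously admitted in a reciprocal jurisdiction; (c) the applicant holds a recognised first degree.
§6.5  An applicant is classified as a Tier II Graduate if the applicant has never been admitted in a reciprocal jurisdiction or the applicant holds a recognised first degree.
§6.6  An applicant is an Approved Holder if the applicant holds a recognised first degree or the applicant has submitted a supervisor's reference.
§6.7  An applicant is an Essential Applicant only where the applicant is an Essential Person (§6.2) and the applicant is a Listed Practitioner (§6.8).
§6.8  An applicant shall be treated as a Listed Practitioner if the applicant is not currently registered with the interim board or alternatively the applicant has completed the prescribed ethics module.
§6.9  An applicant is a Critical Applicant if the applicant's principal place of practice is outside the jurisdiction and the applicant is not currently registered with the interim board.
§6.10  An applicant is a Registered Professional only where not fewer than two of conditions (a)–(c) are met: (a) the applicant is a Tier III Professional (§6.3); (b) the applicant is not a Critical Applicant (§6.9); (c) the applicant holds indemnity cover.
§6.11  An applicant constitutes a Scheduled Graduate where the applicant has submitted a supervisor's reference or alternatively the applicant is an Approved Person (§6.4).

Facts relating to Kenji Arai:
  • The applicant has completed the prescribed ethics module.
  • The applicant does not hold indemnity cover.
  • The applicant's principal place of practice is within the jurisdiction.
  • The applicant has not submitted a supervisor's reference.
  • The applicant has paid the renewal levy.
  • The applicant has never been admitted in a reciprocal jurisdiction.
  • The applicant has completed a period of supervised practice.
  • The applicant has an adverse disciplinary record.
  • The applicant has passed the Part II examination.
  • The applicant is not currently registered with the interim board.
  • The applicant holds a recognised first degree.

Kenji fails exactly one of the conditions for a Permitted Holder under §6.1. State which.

Scheduled Graduate

Under §6.3: the applicant holds a recognised first degree? yes; the applicant has no adverse disciplinary record? no; the applicant has completed a period of supervised practice? yes — 2 of 3 hold (need ≥2) → satisfied.
Under §6.9: the applicant's principal place of practice is outside the jurisdiction? no; and the applicant is not currently registered with the interim board? yes. So the applicant is not a Critical Applicant.
Under §6.10: Tier III Professional (§6.3)? yes; not a Critical Applicant (§6.9)? yes; the applicant holds indemnity cover? no — 2 of 3 hold (need ≥2) → satisfied.
Under §6.2: the applicant holds a recognised first degree? yes; or the applicant holds indemnity cover? no. So the applicant is an Essential Person.
Under §6.8: the applicant is not currently registered with the interim board? yes; or the applicant has completed the prescribed ethics module? yes. So the applicant is a Listed Practitioner.
Under §6.7: Essential Person (§6.2)? yes; and Listed Practitioner (§6.8)? yes. So the applicant is an Essential Applicant.
Under §6.4: the applicant has paid the renewal levy? yes; and the applicant was previously admitted in a reciprocal jurisdiction? no; and the applicant holds a recognised first degree? yes. So the applicant is not an Approved Person.
Under §6.11: the applicant has submitted a supervisor's reference? no; or Approved Person (§6.4)? no. So the applicant is not a Scheduled Graduate.
Under §6.1: Registered Professional (§6.10)? yes; and Essential Applicant (§6.7)? yes; and Scheduled Graduate (§6.11)? no. So the applicant is not a Permitted Holder.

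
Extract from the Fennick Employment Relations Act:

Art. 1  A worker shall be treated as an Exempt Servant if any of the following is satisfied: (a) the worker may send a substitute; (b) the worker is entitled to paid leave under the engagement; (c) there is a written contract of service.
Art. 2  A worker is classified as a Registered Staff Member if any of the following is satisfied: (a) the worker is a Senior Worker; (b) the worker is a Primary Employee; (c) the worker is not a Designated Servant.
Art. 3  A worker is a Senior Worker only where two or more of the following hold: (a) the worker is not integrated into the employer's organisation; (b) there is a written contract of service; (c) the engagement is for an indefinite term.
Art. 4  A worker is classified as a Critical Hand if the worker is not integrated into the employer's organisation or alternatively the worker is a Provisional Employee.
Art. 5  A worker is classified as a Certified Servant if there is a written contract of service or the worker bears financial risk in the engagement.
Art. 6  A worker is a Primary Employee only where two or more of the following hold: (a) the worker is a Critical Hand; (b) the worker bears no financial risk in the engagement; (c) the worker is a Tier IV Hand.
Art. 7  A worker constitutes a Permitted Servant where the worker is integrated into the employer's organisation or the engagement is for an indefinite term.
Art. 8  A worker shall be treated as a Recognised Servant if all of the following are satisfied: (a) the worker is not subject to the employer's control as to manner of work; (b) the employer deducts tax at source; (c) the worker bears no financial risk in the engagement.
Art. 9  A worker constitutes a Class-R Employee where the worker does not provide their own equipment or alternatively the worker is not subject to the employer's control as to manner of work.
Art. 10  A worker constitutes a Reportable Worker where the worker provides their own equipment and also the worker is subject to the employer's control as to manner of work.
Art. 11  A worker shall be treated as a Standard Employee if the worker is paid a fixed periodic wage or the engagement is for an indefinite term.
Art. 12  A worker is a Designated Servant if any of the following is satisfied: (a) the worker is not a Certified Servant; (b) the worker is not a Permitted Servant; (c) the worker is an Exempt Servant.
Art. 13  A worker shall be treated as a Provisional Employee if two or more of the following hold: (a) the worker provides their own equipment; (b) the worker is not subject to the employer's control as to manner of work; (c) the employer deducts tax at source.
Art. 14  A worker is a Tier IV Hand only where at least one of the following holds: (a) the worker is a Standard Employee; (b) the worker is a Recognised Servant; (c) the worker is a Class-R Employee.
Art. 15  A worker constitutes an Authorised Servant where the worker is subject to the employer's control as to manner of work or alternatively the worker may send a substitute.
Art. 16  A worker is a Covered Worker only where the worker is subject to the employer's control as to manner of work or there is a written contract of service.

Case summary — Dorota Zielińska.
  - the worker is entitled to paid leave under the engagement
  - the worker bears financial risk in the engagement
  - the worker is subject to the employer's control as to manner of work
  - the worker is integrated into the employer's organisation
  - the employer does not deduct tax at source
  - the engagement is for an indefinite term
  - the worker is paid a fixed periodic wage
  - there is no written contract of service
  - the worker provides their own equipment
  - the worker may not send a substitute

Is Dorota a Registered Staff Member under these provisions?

article 3 — Senior Worker: the worker is not integrated into the employer's organisation? no; there is a written contract of service? no; the engagement is for an indefinite term? yes — 1 of 3 hold (need ≥2) → not satisfied.
article 13 — Provisional Employee: the worker provides their own equipment? yes; the worker is not subject to the employer's control as to manner of work? no; the employer deducts tax at source? no — 1 of 3 hold (need ≥2) → not satisfied.
article 4 — Critical Hand: [the worker is not integrated into the employer's organisation? no] OR [Provisional Employee (article 13)? no] → not satisfied.
article 11 — Standard Employee: [the worker is paid a fixed periodic wage? yes] OR [the engagement is for an indefinite term? yes] → satisfied.
article 8 — Recognised Servant: [the worker is not subject to the employer's control as to manner of work? no] AND [the employer deducts tax at source? no] AND [the worker bears no financial risk in the engagement? no] → not satisfied.
article 9 — Class-R Employee: [the worker does not provide their own equipment? no] OR [the worker is not subject to the employer's control as to manner of work? no] → not satisfied.
article 14 — Tier IV Hand: [Standard Employee (article 11)? yes] OR [Recognised Servant (article 8)? no] OR [Class-R Employee (article 9)? no] → satisfied.
article 6 — Primary Employee: Critical Hand (article 4)? no; the worker bears no financial risk in the engagement? no; Tier IV Hand (article 14)? yes — 1 of 3 hold (need ≥2) → not satisfied.
article 5 — Certified Servant: [there is a written contract of service? no] OR [the worker bears financial risk in the engagement? yes] → satisfied.
article 7 — Permitted Servant: [the worker is integrated into the employer's organisation? yes] OR [the engagement is for an indefinite term? yes] → satisfied.
article 1 — Exempt Servant: [the worker may send a substitute? no] OR [the worker is entitled to paid leave under the engagement? yes] OR [there is a written contract of service? no] → satisfied.
article 12 — Designated Servant: [not a Certified Servant (article 5)? no] OR [not a Permitted Servant (article 7)? no] OR [Exempt Servant (article 1)? yes] → satisfied.
article 2 — Registered Staff Member: [Senior Worker (article 3)? no] OR [Primary Employee (article 6)? no] OR [not a Designated Servant (article 12)? no] → not satisfied.

No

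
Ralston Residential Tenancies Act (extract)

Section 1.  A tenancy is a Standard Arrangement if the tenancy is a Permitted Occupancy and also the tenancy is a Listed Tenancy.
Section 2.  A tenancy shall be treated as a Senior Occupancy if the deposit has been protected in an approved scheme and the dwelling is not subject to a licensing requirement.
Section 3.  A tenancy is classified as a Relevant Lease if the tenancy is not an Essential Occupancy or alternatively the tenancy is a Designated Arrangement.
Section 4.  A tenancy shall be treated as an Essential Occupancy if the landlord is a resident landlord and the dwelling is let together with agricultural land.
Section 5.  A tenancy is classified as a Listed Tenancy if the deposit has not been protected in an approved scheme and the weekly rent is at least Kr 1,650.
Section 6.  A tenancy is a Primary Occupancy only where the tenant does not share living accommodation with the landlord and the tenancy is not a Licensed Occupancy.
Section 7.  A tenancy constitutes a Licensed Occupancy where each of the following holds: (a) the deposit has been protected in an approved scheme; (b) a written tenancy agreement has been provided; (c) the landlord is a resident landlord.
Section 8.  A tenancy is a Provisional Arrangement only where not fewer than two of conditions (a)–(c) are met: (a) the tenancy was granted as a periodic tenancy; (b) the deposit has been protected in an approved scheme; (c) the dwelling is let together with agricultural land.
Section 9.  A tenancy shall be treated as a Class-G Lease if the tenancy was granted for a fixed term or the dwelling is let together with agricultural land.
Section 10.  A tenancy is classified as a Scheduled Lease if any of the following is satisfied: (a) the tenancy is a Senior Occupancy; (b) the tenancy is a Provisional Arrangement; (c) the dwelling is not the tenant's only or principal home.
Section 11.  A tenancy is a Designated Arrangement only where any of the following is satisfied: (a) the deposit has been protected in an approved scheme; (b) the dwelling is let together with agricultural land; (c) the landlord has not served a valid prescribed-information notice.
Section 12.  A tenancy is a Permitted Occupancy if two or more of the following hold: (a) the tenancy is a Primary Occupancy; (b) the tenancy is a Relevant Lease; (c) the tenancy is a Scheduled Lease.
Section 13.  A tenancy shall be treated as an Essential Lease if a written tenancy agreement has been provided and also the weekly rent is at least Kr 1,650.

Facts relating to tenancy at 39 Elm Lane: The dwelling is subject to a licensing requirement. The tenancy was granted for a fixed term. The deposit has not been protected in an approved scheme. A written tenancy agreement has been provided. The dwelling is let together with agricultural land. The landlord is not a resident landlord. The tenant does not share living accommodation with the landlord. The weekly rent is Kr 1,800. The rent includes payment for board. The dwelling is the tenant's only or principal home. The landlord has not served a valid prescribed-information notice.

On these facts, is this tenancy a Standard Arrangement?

Yes

section 7 — Licensed Occupancy: [the deposit has been protected in an approved scheme? no] AND [a written tenancy agreement has been provided? yes] AND [the landlord is a resident landlord? no] → not satisfied.
section 6 — Primary Occupancy: [the tenant does not share living accommodation with the landlord? yes] AND [not a Licensed Occupancy (section 7)? yes] → satisfied.
section 4 — Essential Occupancy: [the landlord is a resident landlord? no] AND [the dwelling is let together with agricultural land? yes] → not satisfied.
section 11 — Designated Arrangement: [the deposit has been protected in an approved scheme? no] OR [the dwelling is let together with agricultural land? yes] OR [the landlord has not served a valid prescribed-information notice? yes] → satisfied.
section 3 — Relevant Lease: [not an Essential Occupancy (section 4)? yes] OR [Designated Arrangement (section 11)? yes] → satisfied.
section 2 — Senior Occupancy: [the deposit has been protected in an approved scheme? no] AND [the dwelling is not subject to a licensing requirement? no] → not satisfied.
section 8 — Provisional Arrangement: the tenancy was granted as a periodic tenancy? no; the deposit has been protected in an approved scheme? no; the dwelling is let together with agricultural land? yes — 1 of 3 hold (need ≥2) → not satisfied.
section 10 — Scheduled Lease: [Senior Occupancy (section 2)? no] OR [Provisional Arrangement (section 8)? no] OR [the dwelling is not the tenant's only or principal home? no] → not satisfied.
section 12 — Permitted Occupancy: Primary Occupancy (section 6)? yes; Relevant Lease (section 3)? yes; Scheduled Lease (section 10)? no — 2 of 3 hold (need ≥2) → satisfied.
section 5 — Listed Tenancy: [the deposit has not been protected in an approved scheme? yes] AND [weekly rent: Kr 1,800 ≥ Kr 1,650? yes] → satisfied.
section 1 — Standard Arrangement: [Permitted Occupancy (section 12)? yes] AND [Listed Tenancy (section 5)? yes] → satisfied.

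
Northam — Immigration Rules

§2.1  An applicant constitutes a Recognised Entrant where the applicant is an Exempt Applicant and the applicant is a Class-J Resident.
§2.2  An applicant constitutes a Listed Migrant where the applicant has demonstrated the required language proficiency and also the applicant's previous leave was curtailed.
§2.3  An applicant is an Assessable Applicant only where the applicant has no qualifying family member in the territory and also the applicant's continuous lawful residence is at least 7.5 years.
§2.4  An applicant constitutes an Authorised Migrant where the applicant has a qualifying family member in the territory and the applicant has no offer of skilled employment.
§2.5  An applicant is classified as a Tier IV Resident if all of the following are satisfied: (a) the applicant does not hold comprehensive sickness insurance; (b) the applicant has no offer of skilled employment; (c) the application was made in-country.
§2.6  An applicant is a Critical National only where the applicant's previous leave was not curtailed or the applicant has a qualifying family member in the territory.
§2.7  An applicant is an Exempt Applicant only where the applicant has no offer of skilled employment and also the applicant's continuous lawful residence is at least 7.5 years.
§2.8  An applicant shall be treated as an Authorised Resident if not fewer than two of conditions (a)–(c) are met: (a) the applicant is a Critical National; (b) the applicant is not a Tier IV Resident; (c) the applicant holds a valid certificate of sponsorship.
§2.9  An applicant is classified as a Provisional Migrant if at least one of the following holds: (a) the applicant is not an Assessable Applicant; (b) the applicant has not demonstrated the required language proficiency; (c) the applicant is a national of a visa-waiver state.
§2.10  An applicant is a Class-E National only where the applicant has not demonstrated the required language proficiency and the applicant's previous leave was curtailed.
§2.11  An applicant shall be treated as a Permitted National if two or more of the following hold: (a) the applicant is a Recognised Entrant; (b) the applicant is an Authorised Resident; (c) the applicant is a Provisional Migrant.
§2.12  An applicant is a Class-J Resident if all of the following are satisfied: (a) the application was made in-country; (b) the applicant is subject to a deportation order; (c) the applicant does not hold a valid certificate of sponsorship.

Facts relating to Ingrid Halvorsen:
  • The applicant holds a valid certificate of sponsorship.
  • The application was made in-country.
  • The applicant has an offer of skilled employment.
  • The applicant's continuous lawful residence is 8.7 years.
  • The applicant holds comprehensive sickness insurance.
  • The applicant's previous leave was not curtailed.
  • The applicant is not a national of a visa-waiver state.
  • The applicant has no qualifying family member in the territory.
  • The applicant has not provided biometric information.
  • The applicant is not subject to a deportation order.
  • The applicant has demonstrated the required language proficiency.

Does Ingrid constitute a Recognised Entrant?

Under §2.7: the applicant has no offer of skilled employment? no; and applicant's continuous lawful residence: 8.7 years ≥ 7.5 years? yes. So the applicant is not an Exempt Applicant.
Under §2.12: the application was made in-country? yes; and the applicant is subject to a deportation order? no; and the applicant does not hold a valid certificate of sponsorship? no. So the applicant is not a Class-J Resident.
Under §2.1: Exempt Applicant (§2.7)? no; and Class-J Resident (§2.12)? no. So the applicant is not a Recognised Entrant.

No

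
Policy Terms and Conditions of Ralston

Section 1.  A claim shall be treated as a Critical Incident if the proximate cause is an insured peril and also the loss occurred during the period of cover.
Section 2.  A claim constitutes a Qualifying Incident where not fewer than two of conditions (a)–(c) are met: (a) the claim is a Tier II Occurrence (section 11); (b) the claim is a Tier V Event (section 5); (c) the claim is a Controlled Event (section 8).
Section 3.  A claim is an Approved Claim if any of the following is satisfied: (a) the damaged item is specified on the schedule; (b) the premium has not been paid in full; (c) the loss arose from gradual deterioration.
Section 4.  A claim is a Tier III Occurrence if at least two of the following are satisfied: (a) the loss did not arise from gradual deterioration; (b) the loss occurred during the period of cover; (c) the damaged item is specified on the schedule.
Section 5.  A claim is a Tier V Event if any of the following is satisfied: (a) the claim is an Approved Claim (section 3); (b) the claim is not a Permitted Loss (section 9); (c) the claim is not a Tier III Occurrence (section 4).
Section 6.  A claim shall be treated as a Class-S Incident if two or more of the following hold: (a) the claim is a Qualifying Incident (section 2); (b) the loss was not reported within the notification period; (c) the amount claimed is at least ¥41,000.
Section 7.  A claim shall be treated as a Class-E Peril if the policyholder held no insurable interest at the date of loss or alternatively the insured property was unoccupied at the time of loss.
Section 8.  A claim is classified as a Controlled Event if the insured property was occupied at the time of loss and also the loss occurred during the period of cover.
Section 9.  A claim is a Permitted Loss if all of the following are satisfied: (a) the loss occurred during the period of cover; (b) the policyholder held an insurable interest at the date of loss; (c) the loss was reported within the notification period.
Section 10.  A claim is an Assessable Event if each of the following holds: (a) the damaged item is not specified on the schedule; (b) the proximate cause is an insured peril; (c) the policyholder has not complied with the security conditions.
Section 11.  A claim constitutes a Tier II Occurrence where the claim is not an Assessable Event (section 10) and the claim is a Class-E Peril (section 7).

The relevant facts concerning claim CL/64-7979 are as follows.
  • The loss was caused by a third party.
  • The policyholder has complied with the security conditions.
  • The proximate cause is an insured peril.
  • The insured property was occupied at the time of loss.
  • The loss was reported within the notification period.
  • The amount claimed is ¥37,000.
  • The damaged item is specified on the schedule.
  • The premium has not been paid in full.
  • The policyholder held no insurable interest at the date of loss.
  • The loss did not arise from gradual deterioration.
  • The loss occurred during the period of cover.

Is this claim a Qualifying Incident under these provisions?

Yes

section 10 — Assessable Event: [the damaged item is not specified on the schedule? no] AND [the proximate cause is an insured peril? yes] AND [the policyholder has not complied with the security conditions? no] → not satisfied.
section 7 — Class-E Peril: [the policyholder held no insurable interest at the date of loss? yes] OR [the insured property was unoccupied at the time of loss? no] → satisfied.
section 11 — Tier II Occurrence: [not an Assessable Event (section 10)? yes] AND [Class-E Peril (section 7)? yes] → satisfied.
section 3 — Approved Claim: [the damaged item is specified on the schedule? yes] OR [the premium has not been paid in full? yes] OR [the loss arose from gradual deterioration? no] → satisfied.
section 9 — Permitted Loss: [the loss occurred during the period of cover? yes] AND [the policyholder held an insurable interest at the date of loss? no] AND [the loss was reported within the notification period? yes] → not satisfied.
section 4 — Tier III Occurrence: the loss did not arise from gradual deterioration? yes; the loss occurred during the period of cover? yes; the damaged item is specified on the schedule? yes — 3 of 3 hold (need ≥2) → satisfied.
section 5 — Tier V Event: [Approved Claim (section 3)? yes] OR [not a Permitted Loss (section 9)? yes] OR [not a Tier III Occurrence (section 4)? no] → satisfied.
section 8 — Controlled Event: [the insured property was occupied at the time of loss? yes] AND [the loss occurred during the period of cover? yes] → satisfied.
section 2 — Qualifying Incident: Tier II Occurrence (section 11)? yes; Tier V Event (section 5)? yes; Controlled Event (section 8)? yes — 3 of 3 hold (need ≥2) → satisfied.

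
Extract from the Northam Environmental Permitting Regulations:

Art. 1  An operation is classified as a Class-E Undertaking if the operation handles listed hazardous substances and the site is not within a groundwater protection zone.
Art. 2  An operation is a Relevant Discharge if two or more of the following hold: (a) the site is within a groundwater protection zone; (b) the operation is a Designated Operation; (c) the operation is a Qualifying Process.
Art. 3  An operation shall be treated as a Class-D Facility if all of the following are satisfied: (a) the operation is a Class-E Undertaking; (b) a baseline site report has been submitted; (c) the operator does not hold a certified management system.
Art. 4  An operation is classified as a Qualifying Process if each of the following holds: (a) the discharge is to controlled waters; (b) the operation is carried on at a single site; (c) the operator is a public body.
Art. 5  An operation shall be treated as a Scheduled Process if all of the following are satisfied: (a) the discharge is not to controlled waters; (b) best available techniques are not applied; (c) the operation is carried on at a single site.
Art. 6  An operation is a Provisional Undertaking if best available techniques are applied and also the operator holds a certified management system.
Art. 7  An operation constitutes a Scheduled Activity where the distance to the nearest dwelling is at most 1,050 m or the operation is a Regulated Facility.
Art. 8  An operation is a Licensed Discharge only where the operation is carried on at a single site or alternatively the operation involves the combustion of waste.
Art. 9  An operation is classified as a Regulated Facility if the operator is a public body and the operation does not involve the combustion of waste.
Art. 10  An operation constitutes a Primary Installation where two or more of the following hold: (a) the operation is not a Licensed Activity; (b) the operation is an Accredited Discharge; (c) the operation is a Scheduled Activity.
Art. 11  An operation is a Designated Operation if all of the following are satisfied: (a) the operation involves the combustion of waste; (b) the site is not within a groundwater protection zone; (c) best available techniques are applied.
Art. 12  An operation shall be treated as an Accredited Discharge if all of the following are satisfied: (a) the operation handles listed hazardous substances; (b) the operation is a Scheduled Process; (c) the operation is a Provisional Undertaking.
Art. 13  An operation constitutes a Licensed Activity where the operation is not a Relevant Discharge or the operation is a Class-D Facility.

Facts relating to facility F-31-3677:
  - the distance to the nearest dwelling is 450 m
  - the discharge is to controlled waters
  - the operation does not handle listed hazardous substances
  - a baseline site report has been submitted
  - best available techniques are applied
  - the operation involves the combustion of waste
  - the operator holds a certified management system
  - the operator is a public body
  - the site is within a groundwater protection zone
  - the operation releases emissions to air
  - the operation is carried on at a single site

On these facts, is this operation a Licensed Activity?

No

Under article 11: the operation involves the combustion of waste? yes; and the site is not within a groundwater protection zone? no; and best available techniques are applied? yes. So the operation is not a Designated Operation.
Under article 4: the discharge is to controlled waters? yes; and the operation is carried on at a single site? yes; and the operator is a public body? yes. So the operation is a Qualifying Process.
Under article 2: the site is within a groundwater protection zone? yes; Designated Operation (article 11)? no; Qualifying Process (article 4)? yes — 2 of 3 hold (need ≥2) → satisfied.
Under article 1: the operation handles listed hazardous substances? no; and the site is not within a groundwater protection zone? no. So the operation is not a Class-E Undertaking.
Under article 3: Class-E Undertaking (article 1)? no; and a baseline site report has been submitted? yes; and the operator does not hold a certified management system? no. So the operation is not a Class-D Facility.
Under article 13: not a Relevant Discharge (article 2)? no; or Class-D Facility (article 3)? no. So the operation is not a Licensed Activity.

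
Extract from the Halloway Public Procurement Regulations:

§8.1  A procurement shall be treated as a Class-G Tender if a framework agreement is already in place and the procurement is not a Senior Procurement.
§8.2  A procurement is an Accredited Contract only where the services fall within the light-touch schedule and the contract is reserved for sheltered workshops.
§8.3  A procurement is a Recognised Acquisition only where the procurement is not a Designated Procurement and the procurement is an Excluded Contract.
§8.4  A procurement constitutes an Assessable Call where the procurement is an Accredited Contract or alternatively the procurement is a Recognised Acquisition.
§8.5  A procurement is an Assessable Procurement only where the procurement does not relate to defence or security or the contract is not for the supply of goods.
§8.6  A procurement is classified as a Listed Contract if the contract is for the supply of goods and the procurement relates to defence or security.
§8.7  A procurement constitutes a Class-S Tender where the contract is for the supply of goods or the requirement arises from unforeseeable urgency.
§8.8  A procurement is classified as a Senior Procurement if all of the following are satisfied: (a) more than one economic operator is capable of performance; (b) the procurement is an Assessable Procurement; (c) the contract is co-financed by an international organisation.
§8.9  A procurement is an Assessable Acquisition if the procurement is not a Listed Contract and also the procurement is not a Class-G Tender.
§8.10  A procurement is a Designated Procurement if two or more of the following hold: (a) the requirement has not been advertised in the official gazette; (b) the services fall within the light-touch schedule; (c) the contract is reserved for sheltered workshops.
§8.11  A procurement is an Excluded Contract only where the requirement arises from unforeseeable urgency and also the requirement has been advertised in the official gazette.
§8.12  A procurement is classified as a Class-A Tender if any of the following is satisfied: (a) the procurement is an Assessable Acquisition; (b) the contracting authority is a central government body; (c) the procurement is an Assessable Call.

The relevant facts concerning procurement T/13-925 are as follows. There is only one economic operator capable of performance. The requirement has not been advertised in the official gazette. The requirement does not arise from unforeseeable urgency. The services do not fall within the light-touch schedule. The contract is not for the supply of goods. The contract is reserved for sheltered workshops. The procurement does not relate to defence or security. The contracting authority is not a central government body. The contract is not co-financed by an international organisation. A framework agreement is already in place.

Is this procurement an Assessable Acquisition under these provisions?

§8.6 — Listed Contract: [the contract is for the supply of goods? no] AND [the procurement relates to defence or security? no] → not satisfied.
§8.5 — Assessable Procurement: [the procurement does not relate to defence or security? yes] OR [the contract is not for the supply of goods? yes] → satisfied.
§8.8 — Senior Procurement: [more than one economic operator is capable of performance? no] AND [Assessable Procurement (§8.5)? yes] AND [the contract is co-financed by an international organisation? no] → not satisfied.
§8.1 — Class-G Tender: [a framework agreement is already in place? yes] AND [not a Senior Procurement (§8.8)? yes] → satisfied.
§8.9 — Assessable Acquisition: [not a Listed Contract (§8.6)? yes] AND [not a Class-G Tender (§8.1)? no] → not satisfied.

No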